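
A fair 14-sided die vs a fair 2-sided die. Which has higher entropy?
14-sided die

Both are uniform distributions; for uniform over n outcomes, H = log₂(n). H(14-sided) = log₂(14) = 3.807 bits and H(2-sided) = log₂(2) = 1.000 bits. More outcomes in a uniform distribution means higher entropy.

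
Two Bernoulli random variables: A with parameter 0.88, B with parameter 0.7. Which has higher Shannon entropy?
B

For binary distributions, entropy is maximized at p=0.5 and decreases as p moves toward 0 or 1.

H(A) = H(0.88) = 0.5294 bits
H(B) = H(0.7) = 0.8813 bits

Distribution B (p=0.7) is closer to uniform (p=0.5), so it has higher entropy.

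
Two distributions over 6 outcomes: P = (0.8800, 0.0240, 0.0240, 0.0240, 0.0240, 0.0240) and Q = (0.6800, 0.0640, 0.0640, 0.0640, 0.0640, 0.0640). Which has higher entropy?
Q

P is highly concentrated on one outcome (88%), making it nearly deterministic. Q spreads its mass more evenly (max 68%). The more spread-out distribution has higher entropy: H(P) ≈ 0.808 bits, H(Q) ≈ 1.647 bits.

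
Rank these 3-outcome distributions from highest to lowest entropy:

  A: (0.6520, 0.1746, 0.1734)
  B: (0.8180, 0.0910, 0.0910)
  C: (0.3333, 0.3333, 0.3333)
C > A > B

Key insight: Entropy is maximized by uniform distributions and minimized by concentrated distributions.

- Uniform distributions have maximum entropy log₂(3) = 1.5850 bits
- The more "peaked" or concentrated a distribution, the lower its entropy

Entropies:
  H(A) = 1.2803 bits
  H(B) = 0.8664 bits
  H(C) = 1.5850 bits

Ranking: C > A > B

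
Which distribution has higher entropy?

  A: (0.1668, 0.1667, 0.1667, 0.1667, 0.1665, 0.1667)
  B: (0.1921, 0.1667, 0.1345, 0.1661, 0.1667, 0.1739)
A

Both distributions are close to uniform, making this a harder comparison.

H(A) = 2.5850 bits
H(B) = 2.5773 bits

The distribution closer to uniform has higher entropy.
Answer: A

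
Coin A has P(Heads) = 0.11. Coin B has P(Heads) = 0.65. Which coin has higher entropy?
B

For binary distributions, entropy is maximized at p=0.5 and decreases as p moves toward 0 or 1.

H(A) = H(0.11) = 0.4999 bits
H(B) = H(0.65) = 0.9341 bits

Distribution B (p=0.65) is closer to uniform (p=0.5), so it has higher entropy.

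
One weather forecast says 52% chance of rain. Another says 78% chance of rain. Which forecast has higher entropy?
52% forecast

Treat each forecast as a Bernoulli distribution. Binary entropy is maximized at p=0.5 and falls off symmetrically toward 0 or 1. The 52% forecast is closer to 50%, so it is more uncertain. H(52%) ≈ 0.999 bits, H(78%) ≈ 0.760 bits.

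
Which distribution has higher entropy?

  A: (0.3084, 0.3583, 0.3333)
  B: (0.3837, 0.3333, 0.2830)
A

Both distributions are close to uniform, making this a harder comparison.

H(A) = 1.5823 bits
H(B) = 1.5740 bits

The distribution closer to uniform has higher entropy.
Answer: A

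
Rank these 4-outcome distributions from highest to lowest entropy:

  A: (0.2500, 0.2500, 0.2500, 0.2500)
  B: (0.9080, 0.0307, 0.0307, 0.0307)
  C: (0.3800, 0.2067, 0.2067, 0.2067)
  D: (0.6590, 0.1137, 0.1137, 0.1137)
A > C > D > B

Key insight: Entropy is maximized by uniform distributions and minimized by concentrated distributions.

Entropies:
  H(A) = 2.0000 bits
  H(B) = 0.5889 bits
  H(C) = 1.9407 bits
  H(D) = 1.4662 bits

Ranking: A > C > D > B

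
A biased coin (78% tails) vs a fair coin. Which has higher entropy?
Fair coin

The fair coin is uniform (p=0.5), maximizing binary entropy at 1 bit. The biased coin has H(0.78) ≈ 0.760 bits — its outcome is more predictable, so its entropy is lower.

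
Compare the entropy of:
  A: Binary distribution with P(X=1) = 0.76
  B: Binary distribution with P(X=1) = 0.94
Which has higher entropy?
A

For binary distributions, entropy is maximized at p=0.5 and decreases as p moves toward 0 or 1.

H(A) = H(0.76) = 0.7950 bits
H(B) = H(0.94) = 0.3274 bits

Distribution A (p=0.76) is closer to uniform (p=0.5), so it has higher entropy.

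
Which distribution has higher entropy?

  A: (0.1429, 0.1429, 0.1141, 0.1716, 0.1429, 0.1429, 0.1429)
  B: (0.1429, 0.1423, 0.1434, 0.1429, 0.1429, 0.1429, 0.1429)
B

Both distributions are close to uniform, making this a harder comparison.

H(A) = 2.7989 bits
H(B) = 2.8074 bits

The distribution closer to uniform has higher entropy.
Answer: B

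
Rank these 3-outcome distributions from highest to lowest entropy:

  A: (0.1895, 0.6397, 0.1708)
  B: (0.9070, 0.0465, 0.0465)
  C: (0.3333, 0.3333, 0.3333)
C > A > B

Key insight: Entropy is maximized by uniform distributions and minimized by concentrated distributions.

- Uniform distributions have maximum entropy log₂(3) = 1.5850 bits
- The more "peaked" or concentrated a distribution, the lower its entropy

Entropies:
  H(A) = 1.3025 bits
  H(B) = 0.5394 bits
  H(C) = 1.5850 bits

Ranking: C > A > B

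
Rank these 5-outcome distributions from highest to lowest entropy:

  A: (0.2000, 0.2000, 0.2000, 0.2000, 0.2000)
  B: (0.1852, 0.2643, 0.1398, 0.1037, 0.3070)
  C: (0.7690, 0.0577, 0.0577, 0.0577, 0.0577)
A > B > C

Key insight: Entropy is maximized by uniform distributions and minimized by concentrated distributions.

- Uniform distributions have maximum entropy log₂(5) = 2.3219 bits
- The more "peaked" or concentrated a distribution, the lower its entropy

Entropies:
  H(A) = 2.3219 bits
  H(B) = 2.2169 bits
  H(C) = 1.2418 bits

Ranking: A > B > C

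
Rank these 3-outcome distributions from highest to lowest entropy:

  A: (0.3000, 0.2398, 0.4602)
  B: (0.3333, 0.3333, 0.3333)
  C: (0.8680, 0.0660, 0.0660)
B > A > C

Key insight: Entropy is maximized by uniform distributions and minimized by concentrated distributions.

- Uniform distributions have maximum entropy log₂(3) = 1.5850 bits
- The more "peaked" or concentrated a distribution, the lower its entropy

Entropies:
  H(A) = 1.5304 bits
  H(B) = 1.5850 bits
  H(C) = 0.6949 bits

Ranking: B > A > C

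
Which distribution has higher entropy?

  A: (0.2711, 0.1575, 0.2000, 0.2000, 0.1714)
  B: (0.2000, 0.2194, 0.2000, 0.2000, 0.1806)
B

Both distributions are close to uniform, making this a harder comparison.

H(A) = 2.2954 bits
H(B) = 2.3192 bits

The distribution closer to uniform has higher entropy.
Answer: B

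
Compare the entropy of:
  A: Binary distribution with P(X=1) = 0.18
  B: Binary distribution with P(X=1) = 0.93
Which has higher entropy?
A

For binary distributions, entropy is maximized at p=0.5 and decreases as p moves toward 0 or 1.

H(A) = H(0.18) = 0.6801 bits
H(B) = H(0.93) = 0.3659 bits

Distribution A (p=0.18) is closer to uniform (p=0.5), so it has higher entropy.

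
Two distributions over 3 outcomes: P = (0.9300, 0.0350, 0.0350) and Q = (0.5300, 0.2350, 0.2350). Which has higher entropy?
Q

P is highly concentrated on one outcome (93%), making it nearly deterministic. Q spreads its mass more evenly (max 53%). The more spread-out distribution has higher entropy: H(P) ≈ 0.436 bits, H(Q) ≈ 1.467 bits.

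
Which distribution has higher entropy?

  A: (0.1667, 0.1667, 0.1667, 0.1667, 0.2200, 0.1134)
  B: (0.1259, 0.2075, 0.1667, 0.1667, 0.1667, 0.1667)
B

Both distributions are close to uniform, making this a harder comparison.

H(A) = 2.5599 bits
H(B) = 2.5704 bits

The distribution closer to uniform has higher entropy.
Answer: B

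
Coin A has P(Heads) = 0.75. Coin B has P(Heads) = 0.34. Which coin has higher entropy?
B

For binary distributions, entropy is maximized at p=0.5 and decreases as p moves toward 0 or 1.

H(A) = H(0.75) = 0.8113 bits
H(B) = H(0.34) = 0.9248 bits

Distribution B (p=0.34) is closer to uniform (p=0.5), so it has higher entropy.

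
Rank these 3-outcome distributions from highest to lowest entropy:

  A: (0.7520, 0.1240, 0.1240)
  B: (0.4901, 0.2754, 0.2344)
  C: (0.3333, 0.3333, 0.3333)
C > B > A

Key insight: Entropy is maximized by uniform distributions and minimized by concentrated distributions.

- Uniform distributions have maximum entropy log₂(3) = 1.5850 bits
- The more "peaked" or concentrated a distribution, the lower its entropy

Entropies:
  H(A) = 1.0561 bits
  H(B) = 1.5072 bits
  H(C) = 1.5850 bits

Ranking: C > B > A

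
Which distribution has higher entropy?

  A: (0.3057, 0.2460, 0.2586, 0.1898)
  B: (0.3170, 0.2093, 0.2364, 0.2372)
B

Both distributions are close to uniform, making this a harder comparison.

H(A) = 1.9800 bits
H(B) = 1.9820 bits

The distribution closer to uniform has higher entropy.
Answer: B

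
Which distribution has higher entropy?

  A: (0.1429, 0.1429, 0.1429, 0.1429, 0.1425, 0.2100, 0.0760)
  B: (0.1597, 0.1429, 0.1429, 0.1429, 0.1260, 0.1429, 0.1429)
B

Both distributions are close to uniform, making this a harder comparison.

H(A) = 2.7603 bits
H(B) = 2.8045 bits

The distribution closer to uniform has higher entropy.
Answer: B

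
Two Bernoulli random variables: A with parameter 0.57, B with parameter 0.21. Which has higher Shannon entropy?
A

For binary distributions, entropy is maximized at p=0.5 and decreases as p moves toward 0 or 1.

H(A) = H(0.57) = 0.9858 bits
H(B) = H(0.21) = 0.7415 bits

Distribution A (p=0.57) is closer to uniform (p=0.5), so it has higher entropy.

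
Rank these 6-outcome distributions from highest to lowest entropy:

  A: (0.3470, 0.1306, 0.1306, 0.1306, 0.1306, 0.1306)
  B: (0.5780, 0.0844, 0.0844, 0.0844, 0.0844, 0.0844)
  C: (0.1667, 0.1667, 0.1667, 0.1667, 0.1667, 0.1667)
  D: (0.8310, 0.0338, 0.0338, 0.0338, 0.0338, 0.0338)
C > A > B > D

Key insight: Entropy is maximized by uniform distributions and minimized by concentrated distributions.

Entropies:
  H(A) = 2.4476 bits
  H(B) = 1.9622 bits
  H(C) = 2.5850 bits
  H(D) = 1.0478 bits

Ranking: C > A > B > D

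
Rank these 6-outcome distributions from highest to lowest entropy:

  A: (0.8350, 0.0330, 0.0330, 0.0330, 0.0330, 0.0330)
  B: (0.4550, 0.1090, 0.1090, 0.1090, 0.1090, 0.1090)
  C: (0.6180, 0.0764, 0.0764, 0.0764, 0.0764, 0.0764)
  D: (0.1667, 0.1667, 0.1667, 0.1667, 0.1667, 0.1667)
D > B > C > A

Key insight: Entropy is maximized by uniform distributions and minimized by concentrated distributions.

Entropies:
  H(A) = 1.0293 bits
  H(B) = 2.2596 bits
  H(C) = 1.8464 bits
  H(D) = 2.5850 bits

Ranking: D > B > C > A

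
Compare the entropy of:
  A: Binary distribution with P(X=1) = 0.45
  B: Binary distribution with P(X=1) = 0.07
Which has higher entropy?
A

For binary distributions, entropy is maximized at p=0.5 and decreases as p moves toward 0 or 1.

H(A) = H(0.45) = 0.9928 bits
H(B) = H(0.07) = 0.3659 bits

Distribution A (p=0.45) is closer to uniform (p=0.5), so it has higher entropy.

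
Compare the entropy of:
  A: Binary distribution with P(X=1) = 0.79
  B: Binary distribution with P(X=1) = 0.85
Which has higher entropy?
A

For binary distributions, entropy is maximized at p=0.5 and decreases as p moves toward 0 or 1.

H(A) = H(0.79) = 0.7415 bits
H(B) = H(0.85) = 0.6098 bits

Distribution A (p=0.79) is closer to uniform (p=0.5), so it has higher entropy.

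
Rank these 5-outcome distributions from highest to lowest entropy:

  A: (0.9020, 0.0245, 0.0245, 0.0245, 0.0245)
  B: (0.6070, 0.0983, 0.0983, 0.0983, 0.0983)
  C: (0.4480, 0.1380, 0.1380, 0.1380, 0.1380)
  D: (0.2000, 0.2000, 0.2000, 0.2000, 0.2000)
D > C > B > A

Key insight: Entropy is maximized by uniform distributions and minimized by concentrated distributions.

Entropies:
  H(A) = 0.6586 bits
  H(B) = 1.7527 bits
  H(C) = 2.0962 bits
  H(D) = 2.3219 bits

Ranking: D > C > B > A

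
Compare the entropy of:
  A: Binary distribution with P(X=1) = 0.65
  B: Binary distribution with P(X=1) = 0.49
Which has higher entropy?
B

For binary distributions, entropy is maximized at p=0.5 and decreases as p moves toward 0 or 1.

H(A) = H(0.65) = 0.9341 bits
H(B) = H(0.49) = 0.9997 bits

Distribution B (p=0.49) is closer to uniform (p=0.5), so it has higher entropy.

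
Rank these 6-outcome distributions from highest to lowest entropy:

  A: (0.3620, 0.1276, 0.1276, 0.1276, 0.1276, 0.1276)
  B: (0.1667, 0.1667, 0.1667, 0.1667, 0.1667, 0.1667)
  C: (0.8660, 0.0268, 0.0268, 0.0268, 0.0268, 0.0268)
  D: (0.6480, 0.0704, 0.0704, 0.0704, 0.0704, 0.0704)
B > A > D > C

Key insight: Entropy is maximized by uniform distributions and minimized by concentrated distributions.

Entropies:
  H(A) = 2.4257 bits
  H(B) = 2.5850 bits
  H(C) = 0.8794 bits
  H(D) = 1.7532 bits

Ranking: B > A > D > C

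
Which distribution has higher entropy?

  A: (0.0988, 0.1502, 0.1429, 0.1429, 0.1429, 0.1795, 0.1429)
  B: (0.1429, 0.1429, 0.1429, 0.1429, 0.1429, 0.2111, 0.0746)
A

Both distributions are close to uniform, making this a harder comparison.

H(A) = 2.7898 bits
H(B) = 2.7583 bits

The distribution closer to uniform has higher entropy.
Answer: A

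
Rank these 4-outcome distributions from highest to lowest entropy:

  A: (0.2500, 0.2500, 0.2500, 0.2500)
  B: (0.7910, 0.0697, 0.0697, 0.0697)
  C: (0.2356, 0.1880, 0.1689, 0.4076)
A > C > B

Key insight: Entropy is maximized by uniform distributions and minimized by concentrated distributions.

- Uniform distributions have maximum entropy log₂(4) = 2.0000 bits
- The more "peaked" or concentrated a distribution, the lower its entropy

Entropies:
  H(A) = 2.0000 bits
  H(B) = 1.0708 bits
  H(C) = 1.9057 bits

Ranking: A > C > B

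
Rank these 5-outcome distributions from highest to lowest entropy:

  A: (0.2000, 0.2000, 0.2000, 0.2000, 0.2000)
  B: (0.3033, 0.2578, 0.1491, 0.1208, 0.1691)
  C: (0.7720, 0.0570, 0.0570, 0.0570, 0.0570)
A > B > C

Key insight: Entropy is maximized by uniform distributions and minimized by concentrated distributions.

- Uniform distributions have maximum entropy log₂(5) = 2.3219 bits
- The more "peaked" or concentrated a distribution, the lower its entropy

Entropies:
  H(A) = 2.3219 bits
  H(B) = 2.2374 bits
  H(C) = 1.2305 bits

Ranking: A > B > C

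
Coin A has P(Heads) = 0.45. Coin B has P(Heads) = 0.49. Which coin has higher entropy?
B

For binary distributions, entropy is maximized at p=0.5 and decreases as p moves toward 0 or 1.

H(A) = H(0.45) = 0.9928 bits
H(B) = H(0.49) = 0.9997 bits

Distribution B (p=0.49) is closer to uniform (p=0.5), so it has higher entropy.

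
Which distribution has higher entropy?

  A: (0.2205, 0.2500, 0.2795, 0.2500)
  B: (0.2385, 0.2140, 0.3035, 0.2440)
A

Both distributions are close to uniform, making this a harder comparison.

H(A) = 1.9949 bits
H(B) = 1.9878 bits

The distribution closer to uniform has higher entropy.
Answer: A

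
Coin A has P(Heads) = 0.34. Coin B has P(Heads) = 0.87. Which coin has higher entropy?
A

For binary distributions, entropy is maximized at p=0.5 and decreases as p moves toward 0 or 1.

H(A) = H(0.34) = 0.9248 bits
H(B) = H(0.87) = 0.5574 bits

Distribution A (p=0.34) is closer to uniform (p=0.5), so it has higher entropy.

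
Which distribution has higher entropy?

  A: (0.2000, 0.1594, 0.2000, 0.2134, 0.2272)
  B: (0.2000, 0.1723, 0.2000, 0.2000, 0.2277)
B

Both distributions are close to uniform, making this a harder comparison.

H(A) = 2.3123 bits
H(B) = 2.3164 bits

The distribution closer to uniform has higher entropy.
Answer: B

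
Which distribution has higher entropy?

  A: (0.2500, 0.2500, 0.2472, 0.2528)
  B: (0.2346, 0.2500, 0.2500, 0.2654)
A

Both distributions are close to uniform, making this a harder comparison.

H(A) = 2.0000 bits
H(B) = 1.9986 bits

The distribution closer to uniform has higher entropy.
Answer: A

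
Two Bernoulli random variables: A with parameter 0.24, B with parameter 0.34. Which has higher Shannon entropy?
B

For binary distributions, entropy is maximized at p=0.5 and decreases as p moves toward 0 or 1.

H(A) = H(0.24) = 0.7950 bits
H(B) = H(0.34) = 0.9248 bits

Distribution B (p=0.34) is closer to uniform (p=0.5), so it has higher entropy.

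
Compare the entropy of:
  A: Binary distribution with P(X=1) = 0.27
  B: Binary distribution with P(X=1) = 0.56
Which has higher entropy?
B

For binary distributions, entropy is maximized at p=0.5 and decreases as p moves toward 0 or 1.

H(A) = H(0.27) = 0.8415 bits
H(B) = H(0.56) = 0.9896 bits

Distribution B (p=0.56) is closer to uniform (p=0.5), so it has higher entropy.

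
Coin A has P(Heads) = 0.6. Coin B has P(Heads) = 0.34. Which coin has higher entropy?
A

For binary distributions, entropy is maximized at p=0.5 and decreases as p moves toward 0 or 1.

H(A) = H(0.6) = 0.9710 bits
H(B) = H(0.34) = 0.9248 bits

Distribution A (p=0.6) is closer to uniform (p=0.5), so it has higher entropy.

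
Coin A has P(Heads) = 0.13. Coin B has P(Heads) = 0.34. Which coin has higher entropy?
B

For binary distributions, entropy is maximized at p=0.5 and decreases as p moves toward 0 or 1.

H(A) = H(0.13) = 0.5574 bits
H(B) = H(0.34) = 0.9248 bits

Distribution B (p=0.34) is closer to uniform (p=0.5), so it has higher entropy.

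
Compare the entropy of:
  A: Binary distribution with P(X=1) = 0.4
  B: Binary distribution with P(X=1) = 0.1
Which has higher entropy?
A

For binary distributions, entropy is maximized at p=0.5 and decreases as p moves toward 0 or 1.

H(A) = H(0.4) = 0.9710 bits
H(B) = H(0.1) = 0.4690 bits

Distribution A (p=0.4) is closer to uniform (p=0.5), so it has higher entropy.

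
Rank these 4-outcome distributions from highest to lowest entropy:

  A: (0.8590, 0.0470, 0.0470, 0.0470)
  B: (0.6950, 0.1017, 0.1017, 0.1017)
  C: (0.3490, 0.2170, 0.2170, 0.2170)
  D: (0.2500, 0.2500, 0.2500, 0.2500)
D > C > B > A

Key insight: Entropy is maximized by uniform distributions and minimized by concentrated distributions.

Entropies:
  H(A) = 0.8103 bits
  H(B) = 1.3707 bits
  H(C) = 1.9650 bits
  H(D) = 2.0000 bits

Ranking: D > C > B > A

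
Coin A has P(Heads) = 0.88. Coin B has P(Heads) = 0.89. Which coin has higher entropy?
A

For binary distributions, entropy is maximized at p=0.5 and decreases as p moves toward 0 or 1.

H(A) = H(0.88) = 0.5294 bits
H(B) = H(0.89) = 0.4999 bits

Distribution A (p=0.88) is closer to uniform (p=0.5), so it has higher entropy.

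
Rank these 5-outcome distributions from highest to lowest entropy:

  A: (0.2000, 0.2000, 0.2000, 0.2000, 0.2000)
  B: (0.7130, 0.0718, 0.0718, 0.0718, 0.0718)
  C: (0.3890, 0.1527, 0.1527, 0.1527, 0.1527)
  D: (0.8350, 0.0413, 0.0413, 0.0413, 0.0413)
A > C > B > D

Key insight: Entropy is maximized by uniform distributions and minimized by concentrated distributions.

Entropies:
  H(A) = 2.3219 bits
  H(B) = 1.4388 bits
  H(C) = 2.1862 bits
  H(D) = 0.9761 bits

Ranking: A > C > B > D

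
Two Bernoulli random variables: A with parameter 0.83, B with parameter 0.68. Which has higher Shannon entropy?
B

For binary distributions, entropy is maximized at p=0.5 and decreases as p moves toward 0 or 1.

H(A) = H(0.83) = 0.6577 bits
H(B) = H(0.68) = 0.9044 bits

Distribution B (p=0.68) is closer to uniform (p=0.5), so it has higher entropy.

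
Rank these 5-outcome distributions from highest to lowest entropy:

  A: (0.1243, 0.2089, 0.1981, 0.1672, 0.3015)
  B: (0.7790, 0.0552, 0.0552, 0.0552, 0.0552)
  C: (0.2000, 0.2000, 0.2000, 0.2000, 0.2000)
C > A > B

Key insight: Entropy is maximized by uniform distributions and minimized by concentrated distributions.

- Uniform distributions have maximum entropy log₂(5) = 2.3219 bits
- The more "peaked" or concentrated a distribution, the lower its entropy

Entropies:
  H(A) = 2.2615 bits
  H(B) = 1.2040 bits
  H(C) = 2.3219 bits

Ranking: C > A > B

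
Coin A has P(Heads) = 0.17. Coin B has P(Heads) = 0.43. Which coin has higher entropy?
B

For binary distributions, entropy is maximized at p=0.5 and decreases as p moves toward 0 or 1.

H(A) = H(0.17) = 0.6577 bits
H(B) = H(0.43) = 0.9858 bits

Distribution B (p=0.43) is closer to uniform (p=0.5), so it has higher entropy.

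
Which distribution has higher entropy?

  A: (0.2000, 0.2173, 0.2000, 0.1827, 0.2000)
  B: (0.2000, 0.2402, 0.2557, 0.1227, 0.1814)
A

Both distributions are close to uniform, making this a harder comparison.

H(A) = 2.3198 bits
H(B) = 2.2798 bits

The distribution closer to uniform has higher entropy.
Answer: A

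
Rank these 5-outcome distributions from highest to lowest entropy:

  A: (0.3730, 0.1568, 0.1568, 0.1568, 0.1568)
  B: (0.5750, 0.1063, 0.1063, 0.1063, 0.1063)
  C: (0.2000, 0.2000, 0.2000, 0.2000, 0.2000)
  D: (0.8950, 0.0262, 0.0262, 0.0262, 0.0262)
C > A > B > D

Key insight: Entropy is maximized by uniform distributions and minimized by concentrated distributions.

Entropies:
  H(A) = 2.2069 bits
  H(B) = 1.8337 bits
  H(C) = 2.3219 bits
  H(D) = 0.6946 bits

Ranking: C > A > B > D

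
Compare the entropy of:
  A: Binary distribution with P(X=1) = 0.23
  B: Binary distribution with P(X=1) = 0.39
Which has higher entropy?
B

For binary distributions, entropy is maximized at p=0.5 and decreases as p moves toward 0 or 1.

H(A) = H(0.23) = 0.7780 bits
H(B) = H(0.39) = 0.9648 bits

Distribution B (p=0.39) is closer to uniform (p=0.5), so it has higher entropy.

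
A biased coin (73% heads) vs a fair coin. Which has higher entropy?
Fair coin

The fair coin is uniform (p=0.5), maximizing binary entropy at 1 bit. The biased coin has H(0.73) ≈ 0.841 bits — its outcome is more predictable, so its entropy is lower.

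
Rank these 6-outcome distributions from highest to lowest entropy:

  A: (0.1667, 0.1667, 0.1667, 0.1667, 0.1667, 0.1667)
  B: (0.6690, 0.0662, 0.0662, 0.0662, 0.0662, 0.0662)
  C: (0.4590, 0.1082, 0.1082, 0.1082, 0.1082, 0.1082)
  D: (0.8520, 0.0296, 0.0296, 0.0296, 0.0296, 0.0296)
A > C > B > D

Key insight: Entropy is maximized by uniform distributions and minimized by concentrated distributions.

Entropies:
  H(A) = 2.5850 bits
  H(B) = 1.6845 bits
  H(C) = 2.2513 bits
  H(D) = 0.9485 bits

Ranking: A > C > B > D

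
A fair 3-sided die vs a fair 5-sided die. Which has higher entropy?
5-sided die

Both are uniform distributions; for uniform over n outcomes, H = log₂(n). H(3-sided) = log₂(3) = 1.585 bits and H(5-sided) = log₂(5) = 2.322 bits. More outcomes in a uniform distribution means higher entropy.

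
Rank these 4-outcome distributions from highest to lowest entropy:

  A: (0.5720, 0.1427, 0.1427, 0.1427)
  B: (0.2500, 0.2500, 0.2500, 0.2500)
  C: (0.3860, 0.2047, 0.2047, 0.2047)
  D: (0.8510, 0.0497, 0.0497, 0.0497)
B > C > A > D

Key insight: Entropy is maximized by uniform distributions and minimized by concentrated distributions.

Entropies:
  H(A) = 1.6634 bits
  H(B) = 2.0000 bits
  H(C) = 1.9353 bits
  H(D) = 0.8435 bits

Ranking: B > C > A > D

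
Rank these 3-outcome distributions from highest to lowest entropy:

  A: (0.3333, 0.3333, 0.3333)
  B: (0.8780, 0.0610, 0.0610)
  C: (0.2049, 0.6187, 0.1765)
A > C > B

Key insight: Entropy is maximized by uniform distributions and minimized by concentrated distributions.

- Uniform distributions have maximum entropy log₂(3) = 1.5850 bits
- The more "peaked" or concentrated a distribution, the lower its entropy

Entropies:
  H(A) = 1.5850 bits
  H(B) = 0.6571 bits
  H(C) = 1.3388 bits

Ranking: A > C > B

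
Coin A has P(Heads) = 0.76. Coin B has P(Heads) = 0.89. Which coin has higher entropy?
A

For binary distributions, entropy is maximized at p=0.5 and decreases as p moves toward 0 or 1.

H(A) = H(0.76) = 0.7950 bits
H(B) = H(0.89) = 0.4999 bits

Distribution A (p=0.76) is closer to uniform (p=0.5), so it has higher entropy.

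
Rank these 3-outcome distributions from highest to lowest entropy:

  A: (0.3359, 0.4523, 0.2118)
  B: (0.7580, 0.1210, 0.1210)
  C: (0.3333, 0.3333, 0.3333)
C > A > B

Key insight: Entropy is maximized by uniform distributions and minimized by concentrated distributions.

- Uniform distributions have maximum entropy log₂(3) = 1.5850 bits
- The more "peaked" or concentrated a distribution, the lower its entropy

Entropies:
  H(A) = 1.5207 bits
  H(B) = 1.0404 bits
  H(C) = 1.5850 bits

Ranking: C > A > B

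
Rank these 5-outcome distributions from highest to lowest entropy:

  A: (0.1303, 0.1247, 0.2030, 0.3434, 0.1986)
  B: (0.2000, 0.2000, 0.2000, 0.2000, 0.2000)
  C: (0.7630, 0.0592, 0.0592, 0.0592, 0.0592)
B > A > C

Key insight: Entropy is maximized by uniform distributions and minimized by concentrated distributions.

- Uniform distributions have maximum entropy log₂(5) = 2.3219 bits
- The more "peaked" or concentrated a distribution, the lower its entropy

Entropies:
  H(A) = 2.2173 bits
  H(B) = 2.3219 bits
  H(C) = 1.2640 bits

Ranking: B > A > C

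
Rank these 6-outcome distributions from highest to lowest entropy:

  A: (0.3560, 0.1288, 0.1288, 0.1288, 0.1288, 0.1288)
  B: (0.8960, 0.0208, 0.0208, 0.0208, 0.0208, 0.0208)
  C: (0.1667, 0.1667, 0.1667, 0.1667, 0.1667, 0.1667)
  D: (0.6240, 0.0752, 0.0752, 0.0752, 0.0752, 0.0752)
C > A > D > B

Key insight: Entropy is maximized by uniform distributions and minimized by concentrated distributions.

Entropies:
  H(A) = 2.4346 bits
  H(B) = 0.7230 bits
  H(C) = 2.5850 bits
  H(D) = 1.8282 bits

Ranking: C > A > D > B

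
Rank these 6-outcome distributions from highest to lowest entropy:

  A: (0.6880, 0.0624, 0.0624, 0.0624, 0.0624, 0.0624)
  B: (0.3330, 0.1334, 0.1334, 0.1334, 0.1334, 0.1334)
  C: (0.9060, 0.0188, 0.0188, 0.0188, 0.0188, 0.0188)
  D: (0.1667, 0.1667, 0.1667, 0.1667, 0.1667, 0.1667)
D > B > A > C

Key insight: Entropy is maximized by uniform distributions and minimized by concentrated distributions.

Entropies:
  H(A) = 1.6199 bits
  H(B) = 2.4667 bits
  H(C) = 0.6679 bits
  H(D) = 2.5850 bits

Ranking: D > B > A > C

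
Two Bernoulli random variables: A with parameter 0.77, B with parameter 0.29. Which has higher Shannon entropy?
B

For binary distributions, entropy is maximized at p=0.5 and decreases as p moves toward 0 or 1.

H(A) = H(0.77) = 0.7780 bits
H(B) = H(0.29) = 0.8687 bits

Distribution B (p=0.29) is closer to uniform (p=0.5), so it has higher entropy.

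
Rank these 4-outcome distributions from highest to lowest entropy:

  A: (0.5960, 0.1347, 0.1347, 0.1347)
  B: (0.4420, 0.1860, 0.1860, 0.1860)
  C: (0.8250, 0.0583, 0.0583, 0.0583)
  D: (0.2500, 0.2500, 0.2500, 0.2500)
D > B > A > C

Key insight: Entropy is maximized by uniform distributions and minimized by concentrated distributions.

Entropies:
  H(A) = 1.6136 bits
  H(B) = 1.8747 bits
  H(C) = 0.9464 bits
  H(D) = 2.0000 bits

Ranking: D > B > A > C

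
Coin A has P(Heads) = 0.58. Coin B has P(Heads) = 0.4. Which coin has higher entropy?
A

For binary distributions, entropy is maximized at p=0.5 and decreases as p moves toward 0 or 1.

H(A) = H(0.58) = 0.9815 bits
H(B) = H(0.4) = 0.9710 bits

Distribution A (p=0.58) is closer to uniform (p=0.5), so it has higher entropy.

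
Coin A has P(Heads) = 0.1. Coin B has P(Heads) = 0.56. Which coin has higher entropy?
B

For binary distributions, entropy is maximized at p=0.5 and decreases as p moves toward 0 or 1.

H(A) = H(0.1) = 0.4690 bits
H(B) = H(0.56) = 0.9896 bits

Distribution B (p=0.56) is closer to uniform (p=0.5), so it has higher entropy.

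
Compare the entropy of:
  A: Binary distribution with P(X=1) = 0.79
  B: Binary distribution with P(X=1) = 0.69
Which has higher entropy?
B

For binary distributions, entropy is maximized at p=0.5 and decreases as p moves toward 0 or 1.

H(A) = H(0.79) = 0.7415 bits
H(B) = H(0.69) = 0.8932 bits

Distribution B (p=0.69) is closer to uniform (p=0.5), so it has higher entropy.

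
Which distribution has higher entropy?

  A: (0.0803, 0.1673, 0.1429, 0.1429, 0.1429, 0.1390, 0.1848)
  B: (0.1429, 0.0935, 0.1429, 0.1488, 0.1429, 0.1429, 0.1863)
B

Both distributions are close to uniform, making this a harder comparison.

H(A) = 2.7727 bits
H(B) = 2.7844 bits

The distribution closer to uniform has higher entropy.
Answer: B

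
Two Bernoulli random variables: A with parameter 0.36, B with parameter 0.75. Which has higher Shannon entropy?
A

For binary distributions, entropy is maximized at p=0.5 and decreases as p moves toward 0 or 1.

H(A) = H(0.36) = 0.9427 bits
H(B) = H(0.75) = 0.8113 bits

Distribution A (p=0.36) is closer to uniform (p=0.5), so it has higher entropy.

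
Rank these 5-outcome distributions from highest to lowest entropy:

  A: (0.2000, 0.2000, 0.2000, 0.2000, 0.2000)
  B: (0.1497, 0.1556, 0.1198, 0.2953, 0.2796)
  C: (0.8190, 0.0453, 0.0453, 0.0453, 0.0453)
A > B > C

Key insight: Entropy is maximized by uniform distributions and minimized by concentrated distributions.

- Uniform distributions have maximum entropy log₂(5) = 2.3219 bits
- The more "peaked" or concentrated a distribution, the lower its entropy

Entropies:
  H(A) = 2.3219 bits
  H(B) = 2.2282 bits
  H(C) = 1.0443 bits

Ranking: A > B > C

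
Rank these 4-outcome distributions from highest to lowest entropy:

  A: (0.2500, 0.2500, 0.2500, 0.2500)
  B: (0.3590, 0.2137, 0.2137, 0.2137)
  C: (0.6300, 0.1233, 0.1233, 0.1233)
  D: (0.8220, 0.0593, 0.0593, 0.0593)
A > B > C > D

Key insight: Entropy is maximized by uniform distributions and minimized by concentrated distributions.

Entropies:
  H(A) = 2.0000 bits
  H(B) = 1.9578 bits
  H(C) = 1.5371 bits
  H(D) = 0.9578 bits

Ranking: A > B > C > D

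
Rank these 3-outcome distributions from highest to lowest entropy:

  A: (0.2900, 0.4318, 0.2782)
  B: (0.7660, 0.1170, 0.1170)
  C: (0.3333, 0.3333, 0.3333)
C > A > B

Key insight: Entropy is maximized by uniform distributions and minimized by concentrated distributions.

- Uniform distributions have maximum entropy log₂(3) = 1.5850 bits
- The more "peaked" or concentrated a distribution, the lower its entropy

Entropies:
  H(A) = 1.5546 bits
  H(B) = 1.0189 bits
  H(C) = 1.5850 bits

Ranking: C > A > B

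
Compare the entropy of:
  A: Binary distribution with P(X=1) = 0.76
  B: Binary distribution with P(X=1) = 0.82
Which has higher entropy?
A

For binary distributions, entropy is maximized at p=0.5 and decreases as p moves toward 0 or 1.

H(A) = H(0.76) = 0.7950 bits
H(B) = H(0.82) = 0.6801 bits

Distribution A (p=0.76) is closer to uniform (p=0.5), so it has higher entropy.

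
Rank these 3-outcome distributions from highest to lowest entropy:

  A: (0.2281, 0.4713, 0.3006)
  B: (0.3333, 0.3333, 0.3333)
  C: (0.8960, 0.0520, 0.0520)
B > A > C

Key insight: Entropy is maximized by uniform distributions and minimized by concentrated distributions.

- Uniform distributions have maximum entropy log₂(3) = 1.5850 bits
- The more "peaked" or concentrated a distribution, the lower its entropy

Entropies:
  H(A) = 1.5191 bits
  H(B) = 1.5850 bits
  H(C) = 0.5855 bits

Ranking: B > A > C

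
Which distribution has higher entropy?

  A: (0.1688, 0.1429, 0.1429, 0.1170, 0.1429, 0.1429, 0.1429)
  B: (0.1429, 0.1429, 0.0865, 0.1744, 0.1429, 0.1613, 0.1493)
A

Both distributions are close to uniform, making this a harder comparison.

H(A) = 2.8005 bits
H(B) = 2.7821 bits

The distribution closer to uniform has higher entropy.
Answer: A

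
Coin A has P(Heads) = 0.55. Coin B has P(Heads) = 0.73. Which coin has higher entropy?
A

For binary distributions, entropy is maximized at p=0.5 and decreases as p moves toward 0 or 1.

H(A) = H(0.55) = 0.9928 bits
H(B) = H(0.73) = 0.8415 bits

Distribution A (p=0.55) is closer to uniform (p=0.5), so it has higher entropy.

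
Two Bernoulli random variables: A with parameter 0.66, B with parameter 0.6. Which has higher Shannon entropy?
B

For binary distributions, entropy is maximized at p=0.5 and decreases as p moves toward 0 or 1.

H(A) = H(0.66) = 0.9248 bits
H(B) = H(0.6) = 0.9710 bits

Distribution B (p=0.6) is closer to uniform (p=0.5), so it has higher entropy.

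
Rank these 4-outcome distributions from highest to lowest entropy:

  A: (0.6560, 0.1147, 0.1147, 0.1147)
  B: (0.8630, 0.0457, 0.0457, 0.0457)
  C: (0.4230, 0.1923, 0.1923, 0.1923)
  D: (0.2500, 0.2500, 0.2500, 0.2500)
D > C > A > B

Key insight: Entropy is maximized by uniform distributions and minimized by concentrated distributions.

Entropies:
  H(A) = 1.4738 bits
  H(B) = 0.7935 bits
  H(C) = 1.8973 bits
  H(D) = 2.0000 bits

Ranking: D > C > A > B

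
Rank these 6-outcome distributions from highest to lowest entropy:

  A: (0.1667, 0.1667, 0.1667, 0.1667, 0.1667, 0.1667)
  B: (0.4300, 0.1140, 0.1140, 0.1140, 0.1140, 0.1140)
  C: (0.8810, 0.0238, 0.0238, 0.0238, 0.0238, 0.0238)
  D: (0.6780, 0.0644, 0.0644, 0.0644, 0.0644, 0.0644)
A > B > D > C

Key insight: Entropy is maximized by uniform distributions and minimized by concentrated distributions.

Entropies:
  H(A) = 2.5850 bits
  H(B) = 2.3093 bits
  H(C) = 0.8028 bits
  H(D) = 1.6542 bits

Ranking: A > B > D > C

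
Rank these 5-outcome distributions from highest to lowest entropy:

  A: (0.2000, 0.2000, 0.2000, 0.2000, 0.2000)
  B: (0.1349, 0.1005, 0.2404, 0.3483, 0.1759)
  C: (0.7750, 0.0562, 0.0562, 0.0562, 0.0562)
A > B > C

Key insight: Entropy is maximized by uniform distributions and minimized by concentrated distributions.

- Uniform distributions have maximum entropy log₂(5) = 2.3219 bits
- The more "peaked" or concentrated a distribution, the lower its entropy

Entropies:
  H(A) = 2.3219 bits
  H(B) = 2.1884 bits
  H(C) = 1.2192 bits

Ranking: A > B > C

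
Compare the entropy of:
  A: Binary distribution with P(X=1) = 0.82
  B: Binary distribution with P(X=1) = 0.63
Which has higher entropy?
B

For binary distributions, entropy is maximized at p=0.5 and decreases as p moves toward 0 or 1.

H(A) = H(0.82) = 0.6801 bits
H(B) = H(0.63) = 0.9507 bits

Distribution B (p=0.63) is closer to uniform (p=0.5), so it has higher entropy.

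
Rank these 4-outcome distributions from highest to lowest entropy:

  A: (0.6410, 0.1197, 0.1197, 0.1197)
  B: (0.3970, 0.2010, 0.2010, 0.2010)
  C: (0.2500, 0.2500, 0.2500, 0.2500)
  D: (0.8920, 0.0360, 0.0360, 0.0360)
C > B > A > D

Key insight: Entropy is maximized by uniform distributions and minimized by concentrated distributions.

Entropies:
  H(A) = 1.5109 bits
  H(B) = 1.9249 bits
  H(C) = 2.0000 bits
  H(D) = 0.6650 bits

Ranking: C > B > A > D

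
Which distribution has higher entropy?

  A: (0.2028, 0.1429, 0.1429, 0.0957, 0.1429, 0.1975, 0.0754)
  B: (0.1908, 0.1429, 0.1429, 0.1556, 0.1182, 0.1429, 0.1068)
B

Both distributions are close to uniform, making this a harder comparison.

H(A) = 2.7373 bits
H(B) = 2.7856 bits

The distribution closer to uniform has higher entropy.
Answer: B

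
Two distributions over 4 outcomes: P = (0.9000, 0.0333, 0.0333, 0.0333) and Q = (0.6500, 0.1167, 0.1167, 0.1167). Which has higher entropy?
Q

P is highly concentrated on one outcome (90%), making it nearly deterministic. Q spreads its mass more evenly (max 65%). The more spread-out distribution has higher entropy: H(P) ≈ 0.627 bits, H(Q) ≈ 1.489 bits.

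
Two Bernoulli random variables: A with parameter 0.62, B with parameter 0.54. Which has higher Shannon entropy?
B

For binary distributions, entropy is maximized at p=0.5 and decreases as p moves toward 0 or 1.

H(A) = H(0.62) = 0.9580 bits
H(B) = H(0.54) = 0.9954 bits

Distribution B (p=0.54) is closer to uniform (p=0.5), so it has higher entropy.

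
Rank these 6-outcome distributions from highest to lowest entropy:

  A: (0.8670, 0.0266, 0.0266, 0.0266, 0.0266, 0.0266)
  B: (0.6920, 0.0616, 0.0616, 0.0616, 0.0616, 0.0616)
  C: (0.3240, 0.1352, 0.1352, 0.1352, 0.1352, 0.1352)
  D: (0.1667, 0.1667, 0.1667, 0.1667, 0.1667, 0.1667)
D > C > B > A

Key insight: Entropy is maximized by uniform distributions and minimized by concentrated distributions.

Entropies:
  H(A) = 0.8744 bits
  H(B) = 1.6060 bits
  H(C) = 2.4783 bits
  H(D) = 2.5850 bits

Ranking: D > C > B > A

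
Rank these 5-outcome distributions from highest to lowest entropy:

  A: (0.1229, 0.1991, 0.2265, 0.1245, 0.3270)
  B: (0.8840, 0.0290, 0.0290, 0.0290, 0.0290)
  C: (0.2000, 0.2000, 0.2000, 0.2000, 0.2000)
C > A > B

Key insight: Entropy is maximized by uniform distributions and minimized by concentrated distributions.

- Uniform distributions have maximum entropy log₂(5) = 2.3219 bits
- The more "peaked" or concentrated a distribution, the lower its entropy

Entropies:
  H(A) = 2.2221 bits
  H(B) = 0.7498 bits
  H(C) = 2.3219 bits

Ranking: C > A > B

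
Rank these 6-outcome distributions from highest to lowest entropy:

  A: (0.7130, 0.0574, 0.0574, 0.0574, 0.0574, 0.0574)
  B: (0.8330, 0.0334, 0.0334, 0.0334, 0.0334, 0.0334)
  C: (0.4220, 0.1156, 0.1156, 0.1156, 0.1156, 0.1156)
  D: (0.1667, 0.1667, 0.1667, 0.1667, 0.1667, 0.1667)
D > C > A > B

Key insight: Entropy is maximized by uniform distributions and minimized by concentrated distributions.

Entropies:
  H(A) = 1.5312 bits
  H(B) = 1.0386 bits
  H(C) = 2.3244 bits
  H(D) = 2.5850 bits

Ranking: D > C > A > B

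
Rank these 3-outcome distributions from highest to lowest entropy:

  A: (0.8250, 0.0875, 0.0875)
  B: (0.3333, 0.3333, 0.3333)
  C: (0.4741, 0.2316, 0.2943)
B > C > A

Key insight: Entropy is maximized by uniform distributions and minimized by concentrated distributions.

- Uniform distributions have maximum entropy log₂(3) = 1.5850 bits
- The more "peaked" or concentrated a distribution, the lower its entropy

Entropies:
  H(A) = 0.8440 bits
  H(B) = 1.5850 bits
  H(C) = 1.5186 bits

Ranking: B > C > A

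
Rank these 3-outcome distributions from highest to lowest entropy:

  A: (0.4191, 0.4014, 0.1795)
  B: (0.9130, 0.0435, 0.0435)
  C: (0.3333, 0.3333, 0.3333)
C > A > B

Key insight: Entropy is maximized by uniform distributions and minimized by concentrated distributions.

- Uniform distributions have maximum entropy log₂(3) = 1.5850 bits
- The more "peaked" or concentrated a distribution, the lower its entropy

Entropies:
  H(A) = 1.4992 bits
  H(B) = 0.5134 bits
  H(C) = 1.5850 bits

Ranking: C > A > B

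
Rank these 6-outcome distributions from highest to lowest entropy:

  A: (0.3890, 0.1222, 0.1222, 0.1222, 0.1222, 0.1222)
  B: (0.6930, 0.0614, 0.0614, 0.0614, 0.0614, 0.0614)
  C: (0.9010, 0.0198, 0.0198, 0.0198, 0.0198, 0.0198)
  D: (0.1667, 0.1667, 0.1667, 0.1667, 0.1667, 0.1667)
D > A > B > C

Key insight: Entropy is maximized by uniform distributions and minimized by concentrated distributions.

Entropies:
  H(A) = 2.3828 bits
  H(B) = 1.6025 bits
  H(C) = 0.6957 bits
  H(D) = 2.5850 bits

Ranking: D > A > B > C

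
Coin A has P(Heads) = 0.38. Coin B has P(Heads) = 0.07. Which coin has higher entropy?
A

For binary distributions, entropy is maximized at p=0.5 and decreases as p moves toward 0 or 1.

H(A) = H(0.38) = 0.9580 bits
H(B) = H(0.07) = 0.3659 bits

Distribution A (p=0.38) is closer to uniform (p=0.5), so it has higher entropy.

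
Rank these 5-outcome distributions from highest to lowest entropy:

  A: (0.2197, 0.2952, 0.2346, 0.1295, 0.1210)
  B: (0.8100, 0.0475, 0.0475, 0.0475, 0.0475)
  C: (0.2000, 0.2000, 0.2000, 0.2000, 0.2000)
C > A > B

Key insight: Entropy is maximized by uniform distributions and minimized by concentrated distributions.

- Uniform distributions have maximum entropy log₂(5) = 2.3219 bits
- The more "peaked" or concentrated a distribution, the lower its entropy

Entropies:
  H(A) = 2.2413 bits
  H(B) = 1.0815 bits
  H(C) = 2.3219 bits

Ranking: C > A > B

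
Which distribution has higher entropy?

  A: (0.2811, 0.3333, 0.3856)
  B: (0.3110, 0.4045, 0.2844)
A

Both distributions are close to uniform, making this a harder comparison.

H(A) = 1.5731 bits
H(B) = 1.5682 bits

The distribution closer to uniform has higher entropy.
Answer: A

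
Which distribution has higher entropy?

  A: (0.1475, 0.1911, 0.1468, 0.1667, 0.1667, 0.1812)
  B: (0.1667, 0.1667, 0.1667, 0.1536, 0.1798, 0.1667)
B

Both distributions are close to uniform, making this a harder comparison.

H(A) = 2.5782 bits
H(B) = 2.5835 bits

The distribution closer to uniform has higher entropy.
Answer: B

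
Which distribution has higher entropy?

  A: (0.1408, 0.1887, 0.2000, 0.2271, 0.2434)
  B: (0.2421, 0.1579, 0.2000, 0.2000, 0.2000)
B

Both distributions are close to uniform, making this a harder comparison.

H(A) = 2.2985 bits
H(B) = 2.3090 bits

The distribution closer to uniform has higher entropy.
Answer: B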